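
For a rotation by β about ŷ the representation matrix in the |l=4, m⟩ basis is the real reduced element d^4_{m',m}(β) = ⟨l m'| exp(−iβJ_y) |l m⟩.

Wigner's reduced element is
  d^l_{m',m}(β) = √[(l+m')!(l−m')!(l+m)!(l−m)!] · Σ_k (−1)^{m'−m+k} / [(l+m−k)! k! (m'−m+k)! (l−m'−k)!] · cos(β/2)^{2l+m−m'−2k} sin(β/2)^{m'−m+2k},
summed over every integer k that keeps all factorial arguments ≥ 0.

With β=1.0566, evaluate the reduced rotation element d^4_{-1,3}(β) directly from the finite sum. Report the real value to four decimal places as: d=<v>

d^4_{-1,3}(β=1.0566) via Wigner's sum:
With c≡cos(β/2)=0.863665 and s≡sin(β/2)=0.504066, N=[6·120·5040·1]^{1/2}=1904.940944
Admissible k: 4..5 (factorial args all ≥0)
  k=4: (−1)^0·1904.9409/(144)·0.8637^4·0.5041^4 = +0.475171
  k=5: (−1)^1·1904.9409/(240)·0.8637^2·0.5041^6 = -0.097115
d^4_{-1,3}(1.0566) = +0.475171 -0.097115 = +0.378056

d=0.3781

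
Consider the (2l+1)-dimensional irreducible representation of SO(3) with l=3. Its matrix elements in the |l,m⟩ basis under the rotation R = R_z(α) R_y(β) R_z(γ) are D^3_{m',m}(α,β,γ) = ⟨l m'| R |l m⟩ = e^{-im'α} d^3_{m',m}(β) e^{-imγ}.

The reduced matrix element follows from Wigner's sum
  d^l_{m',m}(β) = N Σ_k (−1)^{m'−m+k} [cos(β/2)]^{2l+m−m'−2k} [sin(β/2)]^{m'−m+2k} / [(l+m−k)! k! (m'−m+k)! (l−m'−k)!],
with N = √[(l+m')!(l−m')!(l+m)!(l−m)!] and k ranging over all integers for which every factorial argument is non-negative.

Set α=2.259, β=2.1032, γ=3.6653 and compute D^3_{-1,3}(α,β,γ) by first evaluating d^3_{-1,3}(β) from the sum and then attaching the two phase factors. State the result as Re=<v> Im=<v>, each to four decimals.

D^3_{-1,3}(2.259,2.1032,3.6653) = e^{-i·-1·2.259}·d^3_{-1,3}(2.1032)·e^{-i·3·3.6653}. Compute d first:
With c≡cos(β/2)=0.496183 and s≡sin(β/2)=0.868218, N=[2·24·720·1]^{1/2}=185.903201
k∈{4} keeps every argument non-negative
  k=4: (−1)^0·185.9032/(48)·0.4962^2·0.8682^4 = +0.541806
d^3_{-1,3}(2.1032) = +0.541806
Attach z-rotation phases: D = e^{-i(-1)(2.259)}·(+0.541806)·e^{-i(3)(3.6653)} = -0.418597-0.343992i

Re=-0.4186 Im=-0.3440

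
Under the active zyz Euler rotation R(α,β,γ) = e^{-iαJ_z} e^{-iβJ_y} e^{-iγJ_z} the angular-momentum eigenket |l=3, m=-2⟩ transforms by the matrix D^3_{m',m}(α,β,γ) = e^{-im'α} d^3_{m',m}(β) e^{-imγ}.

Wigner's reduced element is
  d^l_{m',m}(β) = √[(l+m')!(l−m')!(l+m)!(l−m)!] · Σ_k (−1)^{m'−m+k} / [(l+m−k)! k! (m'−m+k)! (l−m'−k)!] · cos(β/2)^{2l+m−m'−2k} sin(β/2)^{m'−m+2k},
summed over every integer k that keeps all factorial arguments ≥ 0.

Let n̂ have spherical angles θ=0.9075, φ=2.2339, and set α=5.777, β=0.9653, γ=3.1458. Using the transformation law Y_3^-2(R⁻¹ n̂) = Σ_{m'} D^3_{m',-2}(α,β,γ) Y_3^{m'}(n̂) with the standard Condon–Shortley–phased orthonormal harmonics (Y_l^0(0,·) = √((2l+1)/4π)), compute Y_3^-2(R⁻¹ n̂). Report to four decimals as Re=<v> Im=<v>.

Need the full column D^3_{m',-2} for m'=−3..3 at α=5.777, β=0.9653, γ=3.1458.
cos(β/2)=0.885768, sin(β/2)=0.464128
d^3_{-3,-2}: single k=1 term ⇒ +0.619889;  D = +0.037576-0.618749i
d^3_{-2,-2}: k∈[0..1] ⇒ +0.482970 -0.663019 = -0.180049;  D = -0.096681+0.151889i
d^3_{-1,-2}: k∈[0..1] ⇒ -0.800273 +0.439444 = -0.360829;  D = -0.317042+0.172284i
d^3_{0,-2}: k∈[0..1] ⇒ +0.726301 -0.199412 = +0.526888;  D = +0.526870+0.004434i
d^3_{1,-2}: k∈[0..1] ⇒ -0.439444 +0.060327 = -0.379117;  D = -0.330018-0.186597i
d^3_{2,-2}: k∈[0..1] ⇒ +0.182038 -0.009996 = +0.172042;  D = +0.089926+0.146669i
d^3_{3,-2}: single k=0 term ⇒ -0.046729;  D = -0.002047-0.046684i
Y_3^{m'}(θ=0.9075,φ=2.2339) and Σ D·Y over m':
  (+0.0376-0.6187i)·(+0.1865-0.0830i)  (-0.0967+0.1519i)·(-0.0946+0.3791i)  (-0.3170+0.1723i)·(-0.1404-0.1797i)  (+0.5269+0.0044i)·(-0.2538+0.0000i)  (-0.3300-0.1866i)·(+0.1404-0.1797i)  (+0.0899+0.1467i)·(-0.0946-0.3791i)  (-0.0020-0.0467i)·(-0.1865-0.0830i)
Y_3^-2(R⁻¹ n̂) = -0.187251-0.143837i

Re=-0.1873 Im=-0.1438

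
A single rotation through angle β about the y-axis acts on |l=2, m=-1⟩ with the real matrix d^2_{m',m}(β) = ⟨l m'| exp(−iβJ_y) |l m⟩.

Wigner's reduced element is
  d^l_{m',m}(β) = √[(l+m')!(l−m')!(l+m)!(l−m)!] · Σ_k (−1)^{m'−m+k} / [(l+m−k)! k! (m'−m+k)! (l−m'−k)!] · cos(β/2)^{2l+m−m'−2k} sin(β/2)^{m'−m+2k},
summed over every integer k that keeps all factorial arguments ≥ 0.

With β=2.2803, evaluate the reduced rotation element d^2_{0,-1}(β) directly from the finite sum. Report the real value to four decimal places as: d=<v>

d=0.6053

d^2_{0,-1}(β=2.2803) via Wigner's sum:
With c≡cos(β/2)=0.417458 and s≡sin(β/2)=0.908696, N=[2·2·1·6]^{1/2}=4.898979
k∈{0,1} keeps every argument non-negative
  k=0: (−1)^1·4.8990/(2)·0.4175^3·0.9087^1 = -0.161932
  k=1: (−1)^2·4.8990/(2)·0.4175^1·0.9087^3 = +0.767264
d^2_{0,-1}(2.2803) = -0.161932 +0.767264 = +0.605331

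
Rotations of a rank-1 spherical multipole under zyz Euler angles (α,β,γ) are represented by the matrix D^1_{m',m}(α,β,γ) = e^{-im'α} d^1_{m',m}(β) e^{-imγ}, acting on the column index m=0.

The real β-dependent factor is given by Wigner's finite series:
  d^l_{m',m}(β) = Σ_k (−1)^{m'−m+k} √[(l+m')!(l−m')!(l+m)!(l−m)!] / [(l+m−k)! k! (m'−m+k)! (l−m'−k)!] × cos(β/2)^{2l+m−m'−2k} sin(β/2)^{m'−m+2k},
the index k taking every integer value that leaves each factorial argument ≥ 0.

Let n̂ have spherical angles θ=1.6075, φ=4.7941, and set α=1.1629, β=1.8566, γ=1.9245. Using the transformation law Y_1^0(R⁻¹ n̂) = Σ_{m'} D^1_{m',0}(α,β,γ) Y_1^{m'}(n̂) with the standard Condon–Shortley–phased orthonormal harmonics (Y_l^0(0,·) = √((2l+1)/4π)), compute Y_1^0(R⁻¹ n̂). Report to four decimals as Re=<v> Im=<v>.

Need the full column D^1_{m',0} for m'=−1..1 at α=1.1629, β=1.8566, γ=1.9245.
cos(β/2)=0.599196, sin(β/2)=0.800602
d^1_{-1,0}: single k=1 term ⇒ +0.678423;  D = +0.269116+0.622764i
d^1_{0,0}: k∈[0..1] ⇒ +0.359036 -0.640964 = -0.281929;  D = -0.281929+0.000000i
d^1_{1,0}: single k=0 term ⇒ -0.678423;  D = -0.269116+0.622764i
Y_1^{m'}(θ=1.6075,φ=4.7941) and Σ D·Y over m':
  (+0.2691+0.6228i)·(+0.0282+0.3441i)  (-0.2819+0.0000i)·(-0.0179+0.0000i)  (-0.2691+0.6228i)·(-0.0282+0.3441i)
Y_1^0(R⁻¹ n̂) = -0.408375+0.000000i

Re=-0.4084 Im=0.0000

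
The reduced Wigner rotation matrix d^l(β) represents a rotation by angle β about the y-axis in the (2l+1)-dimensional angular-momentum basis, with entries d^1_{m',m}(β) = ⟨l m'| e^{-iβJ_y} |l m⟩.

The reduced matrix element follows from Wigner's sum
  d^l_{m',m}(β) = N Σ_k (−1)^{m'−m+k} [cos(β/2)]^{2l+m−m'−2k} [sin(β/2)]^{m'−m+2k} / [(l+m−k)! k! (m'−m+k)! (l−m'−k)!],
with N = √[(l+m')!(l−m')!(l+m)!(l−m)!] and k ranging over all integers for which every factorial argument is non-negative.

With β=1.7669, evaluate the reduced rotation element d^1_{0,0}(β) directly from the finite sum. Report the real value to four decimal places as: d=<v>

d=-0.1948

d^1_{0,0}(β=1.7669) via Wigner's sum:
c=cos(1.7669/2)=0.634488, s=sin(1.7669/2)=0.772932; N=√[1·1·1·1]=1.000000
k∈{0,1} keeps every argument non-negative
  k=0: (−1)^0·1.0000/(1)·0.6345^2·0.7729^0 = +0.402575
  k=1: (−1)^1·1.0000/(1)·0.6345^0·0.7729^2 = -0.597425
d^1_{0,0}(1.7669) = +0.402575 -0.597425 = -0.194849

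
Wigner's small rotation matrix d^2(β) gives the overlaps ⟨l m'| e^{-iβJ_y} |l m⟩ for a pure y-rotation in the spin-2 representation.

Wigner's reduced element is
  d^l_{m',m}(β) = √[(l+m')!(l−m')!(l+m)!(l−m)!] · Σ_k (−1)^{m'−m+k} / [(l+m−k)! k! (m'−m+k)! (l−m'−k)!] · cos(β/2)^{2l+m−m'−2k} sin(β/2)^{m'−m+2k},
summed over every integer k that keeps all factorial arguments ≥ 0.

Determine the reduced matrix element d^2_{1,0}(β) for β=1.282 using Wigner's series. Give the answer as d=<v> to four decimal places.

d=-0.3344

d^2_{1,0}(β=1.282) via Wigner's sum:
c=cos(1.282/2)=0.801498, s=sin(1.282/2)=0.597997; N=√[6·1·2·2]=4.898979
k∈{0,1} keeps every argument non-negative
  k=0: (−1)^1·4.8990/(2)·0.8015^3·0.5980^1 = -0.754193
  k=1: (−1)^2·4.8990/(2)·0.8015^1·0.5980^3 = +0.419832
d^2_{1,0}(1.282) = -0.754193 +0.419832 = -0.334361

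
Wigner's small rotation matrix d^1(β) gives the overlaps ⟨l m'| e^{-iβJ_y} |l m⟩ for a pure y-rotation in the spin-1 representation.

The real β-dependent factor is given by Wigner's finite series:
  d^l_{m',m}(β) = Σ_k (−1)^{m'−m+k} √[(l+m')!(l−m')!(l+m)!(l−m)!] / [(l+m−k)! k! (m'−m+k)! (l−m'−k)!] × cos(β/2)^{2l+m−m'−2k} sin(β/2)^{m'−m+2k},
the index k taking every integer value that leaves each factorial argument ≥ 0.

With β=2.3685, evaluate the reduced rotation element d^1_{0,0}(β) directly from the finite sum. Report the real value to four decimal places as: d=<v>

d^1_{0,0}(β=2.3685) via Wigner's sum:
Half-angle: c=0.376992, s=0.926217. N=√(1·1·1·1)=1.000000
The bounds max(0,m−m')=0 and min(l+m,l−m')=1 give 2 terms
  k=0: (−1)^0·1.0000/(1)·0.3770^2·0.9262^0 = +0.142123
  k=1: (−1)^1·1.0000/(1)·0.3770^0·0.9262^2 = -0.857877
d^1_{0,0}(2.3685) = +0.142123 -0.857877 = -0.715754

d=-0.7158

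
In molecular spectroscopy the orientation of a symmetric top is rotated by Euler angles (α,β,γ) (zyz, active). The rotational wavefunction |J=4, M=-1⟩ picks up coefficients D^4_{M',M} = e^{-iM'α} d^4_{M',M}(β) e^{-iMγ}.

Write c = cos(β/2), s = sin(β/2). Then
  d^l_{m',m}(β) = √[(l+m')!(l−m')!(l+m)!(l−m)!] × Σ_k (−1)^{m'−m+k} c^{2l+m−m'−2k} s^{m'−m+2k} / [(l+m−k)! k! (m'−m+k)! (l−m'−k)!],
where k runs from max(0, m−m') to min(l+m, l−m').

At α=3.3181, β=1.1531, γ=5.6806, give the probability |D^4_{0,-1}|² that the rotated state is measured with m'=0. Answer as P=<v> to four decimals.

P=0.1467

First d^4_{0,-1}(β=1.1531), then the phase factors e^{-i(0)α} and e^{-i(-1)γ}:
c=cos(1.1531/2)=0.838348, s=sin(1.1531/2)=0.545135; N=√[24·24·6·120]=643.987578
Admissible k: 0..3 (factorial args all ≥0)
  k=0: (−1)^1·643.9876/(144)·0.8383^7·0.5451^1 = -0.709562
  k=1: (−1)^2·643.9876/(24)·0.8383^5·0.5451^3 = +1.800117
  k=2: (−1)^3·643.9876/(24)·0.8383^3·0.5451^5 = -0.761131
  k=3: (−1)^4·643.9876/(144)·0.8383^1·0.5451^7 = +0.053637
d^4_{0,-1}(1.1531) = -0.709562 +1.800117 -0.761131 +0.053637 = +0.383061
|D^4_{0,-1}|² = |d^4_{0,-1}(β)|² = (+0.383061)² = 0.146735 (the z-rotation phases have unit modulus)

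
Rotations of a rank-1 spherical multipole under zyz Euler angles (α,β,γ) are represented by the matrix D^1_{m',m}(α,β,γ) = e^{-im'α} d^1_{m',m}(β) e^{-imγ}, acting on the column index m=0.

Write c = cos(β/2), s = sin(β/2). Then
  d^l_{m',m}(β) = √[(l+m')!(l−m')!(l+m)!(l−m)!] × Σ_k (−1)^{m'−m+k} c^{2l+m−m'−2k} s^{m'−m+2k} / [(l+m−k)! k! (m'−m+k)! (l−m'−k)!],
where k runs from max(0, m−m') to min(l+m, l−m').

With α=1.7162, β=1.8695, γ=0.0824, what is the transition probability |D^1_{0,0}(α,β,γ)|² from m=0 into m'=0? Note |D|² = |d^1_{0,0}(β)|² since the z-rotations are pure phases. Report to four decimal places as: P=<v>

P=0.0866

D^1_{0,0}(1.7162,1.8695,0.0824) = e^{-i·0·1.7162}·d^1_{0,0}(1.8695)·e^{-i·0·0.0824}. Compute d first:
c=cos(1.8695/2)=0.594020, s=sin(1.8695/2)=0.804451; N=√[1·1·1·1]=1.000000
k: max(0,(0)−(0))=0 … min(1+(0),1−(0))=1
  k=0: (−1)^0·1.0000/(1)·0.5940^2·0.8045^0 = +0.352859
  k=1: (−1)^1·1.0000/(1)·0.5940^0·0.8045^2 = -0.647141
d^1_{0,0}(1.8695) = +0.352859 -0.647141 = -0.294282
|D^1_{0,0}|² = |d^1_{0,0}(β)|² = (-0.294282)² = 0.086602 (the z-rotation phases have unit modulus)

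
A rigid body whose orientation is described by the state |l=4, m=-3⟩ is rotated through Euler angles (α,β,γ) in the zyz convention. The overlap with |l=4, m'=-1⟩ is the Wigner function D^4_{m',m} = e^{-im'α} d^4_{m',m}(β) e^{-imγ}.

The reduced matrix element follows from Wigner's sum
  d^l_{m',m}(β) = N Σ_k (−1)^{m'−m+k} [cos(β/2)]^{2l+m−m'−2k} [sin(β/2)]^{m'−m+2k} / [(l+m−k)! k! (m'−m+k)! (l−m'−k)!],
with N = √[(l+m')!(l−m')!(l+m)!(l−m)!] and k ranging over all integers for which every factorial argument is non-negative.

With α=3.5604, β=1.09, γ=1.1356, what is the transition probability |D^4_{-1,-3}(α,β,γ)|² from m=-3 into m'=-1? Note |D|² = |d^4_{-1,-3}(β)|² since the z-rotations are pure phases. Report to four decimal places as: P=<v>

Split into d^4_{-1,-3}(β=1.09) × two z-phases.
c=cos(1.09/2)=0.855127, s=sin(1.09/2)=0.518418; N=√[6·120·1·5040]=1904.940944
k: max(0,(-3)−(-1))=0 … min(4+(-3),4−(-1))=1
  k=0: (−1)^2·1904.9409/(240)·0.8551^6·0.5184^2 = +0.834094
  k=1: (−1)^3·1904.9409/(144)·0.8551^4·0.5184^4 = -0.510932
d^4_{-1,-3}(1.09) = +0.834094 -0.510932 = +0.323163
|D^4_{-1,-3}|² = |d^4_{-1,-3}(β)|² = (+0.323163)² = 0.104434 (the z-rotation phases have unit modulus)

P=0.1044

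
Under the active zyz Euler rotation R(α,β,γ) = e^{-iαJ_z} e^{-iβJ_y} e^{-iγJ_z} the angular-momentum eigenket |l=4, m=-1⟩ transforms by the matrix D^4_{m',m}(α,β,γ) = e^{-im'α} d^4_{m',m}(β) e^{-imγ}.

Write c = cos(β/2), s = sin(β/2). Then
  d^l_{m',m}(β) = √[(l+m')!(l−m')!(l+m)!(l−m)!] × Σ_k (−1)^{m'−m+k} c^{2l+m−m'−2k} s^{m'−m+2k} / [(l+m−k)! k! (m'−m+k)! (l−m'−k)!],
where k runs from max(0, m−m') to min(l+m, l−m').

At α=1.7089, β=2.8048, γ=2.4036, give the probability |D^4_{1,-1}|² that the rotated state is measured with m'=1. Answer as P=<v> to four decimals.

First d^4_{1,-1}(β=2.8048), then the phase factors e^{-i(1)α} and e^{-i(-1)γ}:
Half-angle: c=0.167602, s=0.985855. N=√(120·6·6·120)=720.000000
k: max(0,(-1)−(1))=0 … min(4+(-1),4−(1))=3
  k=0: (−1)^2·720.0000/(72)·0.1676^6·0.9859^2 = +0.000215
  k=1: (−1)^3·720.0000/(24)·0.1676^4·0.9859^4 = -0.022361
  k=2: (−1)^4·720.0000/(48)·0.1676^2·0.9859^6 = +0.386835
  k=3: (−1)^5·720.0000/(720)·0.1676^0·0.9859^8 = -0.892285
d^4_{1,-1}(2.8048) = +0.000215 -0.022361 +0.386835 -0.892285 = -0.527596
|D^4_{1,-1}|² = |d^4_{1,-1}(β)|² = (-0.527596)² = 0.278357 (the z-rotation phases have unit modulus)

P=0.2784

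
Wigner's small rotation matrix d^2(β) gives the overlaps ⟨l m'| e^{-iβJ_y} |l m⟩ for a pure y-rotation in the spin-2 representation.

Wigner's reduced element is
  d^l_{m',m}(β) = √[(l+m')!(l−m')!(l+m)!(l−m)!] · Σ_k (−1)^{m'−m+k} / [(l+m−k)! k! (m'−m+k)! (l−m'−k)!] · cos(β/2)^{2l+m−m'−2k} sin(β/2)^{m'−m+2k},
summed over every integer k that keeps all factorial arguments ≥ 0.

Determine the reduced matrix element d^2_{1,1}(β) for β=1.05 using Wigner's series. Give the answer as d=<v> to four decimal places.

d^2_{1,1}(β=1.05) via Wigner's sum:
With c≡cos(β/2)=0.865324 and s≡sin(β/2)=0.501213, N=[6·1·6·1]^{1/2}=6.000000
k: max(0,(1)−(1))=0 … min(2+(1),2−(1))=1
  k=0: (−1)^0·6.0000/(6)·0.8653^4·0.5012^0 = +0.560680
  k=1: (−1)^1·6.0000/(2)·0.8653^2·0.5012^2 = -0.564317
d^2_{1,1}(1.05) = +0.560680 -0.564317 = -0.003638

d=-0.0036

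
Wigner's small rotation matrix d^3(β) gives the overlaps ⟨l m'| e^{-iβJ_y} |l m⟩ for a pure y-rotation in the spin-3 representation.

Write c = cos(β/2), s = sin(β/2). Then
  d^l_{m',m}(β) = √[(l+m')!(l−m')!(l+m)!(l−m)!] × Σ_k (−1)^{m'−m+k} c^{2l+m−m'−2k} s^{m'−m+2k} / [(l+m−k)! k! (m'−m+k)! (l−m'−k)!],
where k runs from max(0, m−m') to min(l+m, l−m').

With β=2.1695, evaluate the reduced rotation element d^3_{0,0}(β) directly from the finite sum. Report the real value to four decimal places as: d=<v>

d^3_{0,0}(β=2.1695) via Wigner's sum:
With c≡cos(β/2)=0.467134 and s≡sin(β/2)=0.884187, N=[6·6·6·6]^{1/2}=36.000000
k: max(0,(0)−(0))=0 … min(3+(0),3−(0))=3
  k=0: (−1)^0·36.0000/(36)·0.4671^6·0.8842^0 = +0.010391
  k=1: (−1)^1·36.0000/(4)·0.4671^4·0.8842^2 = -0.335039
  k=2: (−1)^2·36.0000/(4)·0.4671^2·0.8842^4 = +1.200331
  k=3: (−1)^3·36.0000/(36)·0.4671^0·0.8842^6 = -0.477819
d^3_{0,0}(2.1695) = +0.010391 -0.335039 +1.200331 -0.477819 = +0.397863

d=0.3979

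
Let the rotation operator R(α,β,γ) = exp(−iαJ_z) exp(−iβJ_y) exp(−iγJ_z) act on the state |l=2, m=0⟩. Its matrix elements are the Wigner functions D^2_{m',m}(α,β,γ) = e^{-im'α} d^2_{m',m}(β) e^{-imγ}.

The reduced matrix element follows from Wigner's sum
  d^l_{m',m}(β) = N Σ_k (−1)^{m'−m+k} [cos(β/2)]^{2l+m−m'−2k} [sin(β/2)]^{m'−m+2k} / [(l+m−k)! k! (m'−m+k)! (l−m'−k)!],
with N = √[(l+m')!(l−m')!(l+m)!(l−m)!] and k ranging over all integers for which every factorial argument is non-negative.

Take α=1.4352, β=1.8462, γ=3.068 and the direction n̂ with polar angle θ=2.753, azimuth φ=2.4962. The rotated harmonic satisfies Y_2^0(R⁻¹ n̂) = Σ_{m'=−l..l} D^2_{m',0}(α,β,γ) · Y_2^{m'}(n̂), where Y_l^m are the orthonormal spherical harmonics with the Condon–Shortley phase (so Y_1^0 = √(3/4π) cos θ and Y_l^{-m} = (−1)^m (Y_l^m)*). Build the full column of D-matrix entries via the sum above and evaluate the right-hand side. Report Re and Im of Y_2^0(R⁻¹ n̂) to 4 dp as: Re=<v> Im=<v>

Re=-0.1408 Im=0.0000

Need the full column D^2_{m',0} for m'=−2..2 at α=1.4352, β=1.8462, γ=3.068.
cos(β/2)=0.603351, sin(β/2)=0.797476
d^2_{-2,0}: single k=2 term ⇒ +0.567088;  D = -0.546362+0.151912i
d^2_{-1,0}: k∈[1..2] ⇒ +0.429045 -0.749546 = -0.320501;  D = -0.043326-0.317559i
d^2_{0,0}: k∈[0..2] ⇒ +0.132520 -0.926051 +0.404455 = -0.389077;  D = -0.389077+0.000000i
d^2_{1,0}: k∈[0..1] ⇒ -0.429045 +0.749546 = +0.320501;  D = +0.043326-0.317559i
d^2_{2,0}: single k=0 term ⇒ +0.567088;  D = -0.546362-0.151912i
Y_2^{m'}(θ=2.753,φ=2.4962) and Σ D·Y over m':
  (-0.5464+0.1519i)·(+0.0153+0.0533i)  (-0.0433-0.3176i)·(+0.2164+0.1629i)  (-0.3891+0.0000i)·(+0.4950+0.0000i)  (+0.0433-0.3176i)·(-0.2164+0.1629i)  (-0.5464-0.1519i)·(+0.0153-0.0533i)
Y_2^0(R⁻¹ n̂) = -0.140778-0.000000i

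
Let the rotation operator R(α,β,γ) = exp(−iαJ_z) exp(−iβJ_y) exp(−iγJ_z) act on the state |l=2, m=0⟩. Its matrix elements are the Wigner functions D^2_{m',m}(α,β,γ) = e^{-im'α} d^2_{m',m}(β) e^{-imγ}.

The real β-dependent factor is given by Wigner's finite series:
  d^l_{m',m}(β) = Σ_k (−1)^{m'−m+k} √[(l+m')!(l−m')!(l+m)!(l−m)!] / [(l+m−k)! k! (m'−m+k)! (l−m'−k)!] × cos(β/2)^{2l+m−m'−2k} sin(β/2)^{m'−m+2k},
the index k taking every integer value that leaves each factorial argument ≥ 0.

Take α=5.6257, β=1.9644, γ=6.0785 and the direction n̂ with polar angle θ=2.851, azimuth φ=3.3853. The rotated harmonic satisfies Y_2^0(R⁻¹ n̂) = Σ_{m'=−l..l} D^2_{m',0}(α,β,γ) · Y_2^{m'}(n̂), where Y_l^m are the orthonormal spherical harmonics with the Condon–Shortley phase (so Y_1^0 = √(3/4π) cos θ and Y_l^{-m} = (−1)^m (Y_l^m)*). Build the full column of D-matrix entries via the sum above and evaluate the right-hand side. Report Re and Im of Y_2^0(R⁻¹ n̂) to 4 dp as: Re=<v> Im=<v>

Need the full column D^2_{m',0} for m'=−2..2 at α=5.6257, β=1.9644, γ=6.0785.
cos(β/2)=0.555194, sin(β/2)=0.831721
d^2_{-2,0}: single k=2 term ⇒ +0.522301;  D = +0.132165-0.505302i
d^2_{-1,0}: k∈[1..2] ⇒ +0.348648 -0.782444 = -0.433795;  D = -0.343363+0.265105i
d^2_{0,0}: k∈[0..2] ⇒ +0.095012 -0.852913 +0.478531 = -0.279370;  D = -0.279370+0.000000i
d^2_{1,0}: k∈[0..1] ⇒ -0.348648 +0.782444 = +0.433795;  D = +0.343363+0.265105i
d^2_{2,0}: single k=0 term ⇒ +0.522301;  D = +0.132165+0.505302i
Y_2^{m'}(θ=2.851,φ=3.3853) and Σ D·Y over m':
  (+0.1322-0.5053i)·(+0.0280-0.0149i)  (-0.3434+0.2651i)·(+0.2058-0.0512i)  (-0.2794+0.0000i)·(+0.5531+0.0000i)  (+0.3434+0.2651i)·(-0.2058-0.0512i)  (+0.1322+0.5053i)·(+0.0280+0.0149i)
Y_2^0(R⁻¹ n̂) = -0.276323+0.000000i

Re=-0.2763 Im=0.0000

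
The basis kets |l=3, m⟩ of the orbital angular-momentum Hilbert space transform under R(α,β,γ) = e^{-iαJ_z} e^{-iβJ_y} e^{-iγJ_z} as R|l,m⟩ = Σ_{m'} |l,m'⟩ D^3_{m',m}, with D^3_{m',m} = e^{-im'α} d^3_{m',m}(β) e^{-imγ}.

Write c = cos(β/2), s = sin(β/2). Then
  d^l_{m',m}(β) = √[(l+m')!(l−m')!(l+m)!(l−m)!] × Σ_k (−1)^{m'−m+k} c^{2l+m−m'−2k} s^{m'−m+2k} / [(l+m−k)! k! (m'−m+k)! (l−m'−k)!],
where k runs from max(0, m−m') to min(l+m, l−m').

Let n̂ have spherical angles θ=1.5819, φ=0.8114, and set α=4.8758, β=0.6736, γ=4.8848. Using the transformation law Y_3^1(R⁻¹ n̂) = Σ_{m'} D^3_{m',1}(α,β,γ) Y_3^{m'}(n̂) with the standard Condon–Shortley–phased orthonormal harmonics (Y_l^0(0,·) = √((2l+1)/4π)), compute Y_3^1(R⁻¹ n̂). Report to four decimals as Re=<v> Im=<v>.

Re=-0.0722 Im=-0.0268

Need the full column D^3_{m',1} for m'=−3..3 at α=4.8758, β=0.6736, γ=4.8848.
cos(β/2)=0.943817, sin(β/2)=0.330469
d^3_{-3,1}: single k=4 term ⇒ +0.041147;  D = -0.039087-0.012858i
d^3_{-2,1}: k∈[3..4] ⇒ +0.191904 -0.011764 = +0.180140;  D = +0.027705-0.177997i
d^3_{-1,1}: k∈[2..4] ⇒ +0.519951 -0.084994 +0.001303 = +0.436260;  D = +0.436243-0.003926i
d^3_{0,1}: k∈[1..3] ⇒ +0.857353 -0.315330 +0.012886 = +0.554909;  D = +0.095199+0.546682i
d^3_{1,1}: k∈[0..2] ⇒ +0.706849 -0.693269 +0.063745 = +0.077326;  D = -0.073006+0.025482i
d^3_{2,1}: k∈[0..1] ⇒ -0.782653 +0.191904 = -0.590749;  D = +0.282822+0.518648i
d^3_{3,1}: single k=0 term ⇒ +0.335627;  D = +0.264598-0.206479i
Y_3^{m'}(θ=1.5819,φ=0.8114) and Σ D·Y over m':
  (-0.0391-0.0129i)·(-0.3171-0.2711i)  (+0.0277-0.1780i)·(+0.0006+0.0113i)  (+0.4362-0.0039i)·(-0.2224+0.2342i)  (+0.0952+0.5467i)·(+0.0124+0.0000i)  (-0.0730+0.0255i)·(+0.2224+0.2342i)  (+0.2828+0.5186i)·(+0.0006-0.0113i)  (+0.2646-0.2065i)·(+0.3171-0.2711i)
Y_3^1(R⁻¹ n̂) = -0.072196-0.026797i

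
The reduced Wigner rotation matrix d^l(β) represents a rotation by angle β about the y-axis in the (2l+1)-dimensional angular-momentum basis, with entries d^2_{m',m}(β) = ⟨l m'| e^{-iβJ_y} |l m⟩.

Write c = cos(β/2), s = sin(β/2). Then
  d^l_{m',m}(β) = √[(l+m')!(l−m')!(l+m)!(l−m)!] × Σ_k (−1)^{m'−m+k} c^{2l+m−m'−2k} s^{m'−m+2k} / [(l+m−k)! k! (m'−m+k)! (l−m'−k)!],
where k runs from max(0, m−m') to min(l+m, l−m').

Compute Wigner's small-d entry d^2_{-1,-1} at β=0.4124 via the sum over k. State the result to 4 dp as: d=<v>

d=0.7974

d^2_{-1,-1}(β=0.4124) via Wigner's sum:
c=cos(0.4124/2)=0.978816, s=sin(0.4124/2)=0.204742; N=√[1·6·1·6]=6.000000
Admissible k: 0..1 (factorial args all ≥0)
  k=0: (−1)^0·6.0000/(6)·0.9788^4·0.2047^0 = +0.917919
  k=1: (−1)^1·6.0000/(2)·0.9788^2·0.2047^2 = -0.120486
d^2_{-1,-1}(0.4124) = +0.917919 -0.120486 = +0.797433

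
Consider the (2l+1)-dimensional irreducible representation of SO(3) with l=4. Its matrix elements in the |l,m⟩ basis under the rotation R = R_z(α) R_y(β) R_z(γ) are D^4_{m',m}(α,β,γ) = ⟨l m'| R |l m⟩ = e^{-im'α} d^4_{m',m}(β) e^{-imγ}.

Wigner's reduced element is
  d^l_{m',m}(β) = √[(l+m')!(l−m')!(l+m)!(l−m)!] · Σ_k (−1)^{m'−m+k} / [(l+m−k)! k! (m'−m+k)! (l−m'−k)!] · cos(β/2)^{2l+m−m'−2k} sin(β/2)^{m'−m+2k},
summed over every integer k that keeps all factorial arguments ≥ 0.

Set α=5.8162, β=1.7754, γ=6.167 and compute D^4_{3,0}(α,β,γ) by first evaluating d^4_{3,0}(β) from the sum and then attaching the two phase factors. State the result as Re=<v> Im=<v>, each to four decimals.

Re=0.0477 Im=0.2780

D^4_{3,0}(5.8162,1.7754,6.167) = e^{-i·3·5.8162}·d^4_{3,0}(1.7754)·e^{-i·0·6.167}. Compute d first:
With c≡cos(β/2)=0.631198 and s≡sin(β/2)=0.775622, N=[5040·1·24·24]^{1/2}=1703.830978
k∈{0,1} keeps every argument non-negative
  k=0: (−1)^3·1703.8310/(144)·0.6312^5·0.7756^3 = -0.553148
  k=1: (−1)^4·1703.8310/(144)·0.6312^3·0.7756^5 = +0.835239
d^4_{3,0}(1.7754) = -0.553148 +0.835239 = +0.282091
Attach z-rotation phases: D = e^{-i(3)(5.8162)}·(+0.282091)·e^{-i(0)(6.167)} = +0.047680+0.278032i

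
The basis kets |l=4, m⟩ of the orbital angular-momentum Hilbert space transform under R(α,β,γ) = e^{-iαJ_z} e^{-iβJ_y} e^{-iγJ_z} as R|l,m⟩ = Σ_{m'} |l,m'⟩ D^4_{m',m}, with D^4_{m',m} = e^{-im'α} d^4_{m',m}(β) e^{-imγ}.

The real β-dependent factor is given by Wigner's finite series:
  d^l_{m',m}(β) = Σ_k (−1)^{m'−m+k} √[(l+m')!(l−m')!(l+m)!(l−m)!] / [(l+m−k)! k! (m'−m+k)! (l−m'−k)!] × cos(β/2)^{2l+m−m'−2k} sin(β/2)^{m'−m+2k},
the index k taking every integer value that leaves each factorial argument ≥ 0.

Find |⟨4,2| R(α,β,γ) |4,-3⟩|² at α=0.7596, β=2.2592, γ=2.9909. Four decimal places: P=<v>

P=0.0683

Split into d^4_{2,-3}(β=2.2592) × two z-phases.
Half-angle: c=0.427022, s=0.904241. N=√(720·2·1·5040)=2693.993318
k∈{0,1} keeps every argument non-negative
  k=0: (−1)^5·2693.9933/(240)·0.4270^3·0.9042^5 = -0.528393
  k=1: (−1)^6·2693.9933/(720)·0.4270^1·0.9042^7 = +0.789777
d^4_{2,-3}(2.2592) = -0.528393 +0.789777 = +0.261385
|D^4_{2,-3}|² = |d^4_{2,-3}(β)|² = (+0.261385)² = 0.068322 (the z-rotation phases have unit modulus)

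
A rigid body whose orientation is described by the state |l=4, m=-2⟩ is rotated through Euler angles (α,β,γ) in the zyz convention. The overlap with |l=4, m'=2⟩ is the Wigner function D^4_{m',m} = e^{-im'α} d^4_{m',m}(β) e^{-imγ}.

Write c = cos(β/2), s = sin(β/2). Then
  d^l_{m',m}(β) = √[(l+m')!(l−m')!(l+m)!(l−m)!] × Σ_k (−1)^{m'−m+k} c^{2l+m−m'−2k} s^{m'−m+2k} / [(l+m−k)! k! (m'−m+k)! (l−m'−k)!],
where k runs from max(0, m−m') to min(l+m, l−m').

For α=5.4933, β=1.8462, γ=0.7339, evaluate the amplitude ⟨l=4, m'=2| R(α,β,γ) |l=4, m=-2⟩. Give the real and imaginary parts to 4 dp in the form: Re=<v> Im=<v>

Re=0.1554 Im=-0.0147

Split into d^4_{2,-2}(β=1.8462) × two z-phases.
Half-angle: c=0.603351, s=0.797476. N=√(720·2·2·720)=1440.000000
k∈{0,1,2} keeps every argument non-negative
  k=0: (−1)^4·1440.0000/(96)·0.6034^4·0.7975^4 = +0.803973
  k=1: (−1)^5·1440.0000/(120)·0.6034^2·0.7975^6 = -1.123638
  k=2: (−1)^6·1440.0000/(1440)·0.6034^0·0.7975^8 = +0.163584
d^4_{2,-2}(1.8462) = +0.803973 -1.123638 +0.163584 = -0.156082
Attach z-rotation phases: D = e^{-i(2)(5.4933)}·(-0.156082)·e^{-i(-2)(0.7339)} = +0.155392-0.014653i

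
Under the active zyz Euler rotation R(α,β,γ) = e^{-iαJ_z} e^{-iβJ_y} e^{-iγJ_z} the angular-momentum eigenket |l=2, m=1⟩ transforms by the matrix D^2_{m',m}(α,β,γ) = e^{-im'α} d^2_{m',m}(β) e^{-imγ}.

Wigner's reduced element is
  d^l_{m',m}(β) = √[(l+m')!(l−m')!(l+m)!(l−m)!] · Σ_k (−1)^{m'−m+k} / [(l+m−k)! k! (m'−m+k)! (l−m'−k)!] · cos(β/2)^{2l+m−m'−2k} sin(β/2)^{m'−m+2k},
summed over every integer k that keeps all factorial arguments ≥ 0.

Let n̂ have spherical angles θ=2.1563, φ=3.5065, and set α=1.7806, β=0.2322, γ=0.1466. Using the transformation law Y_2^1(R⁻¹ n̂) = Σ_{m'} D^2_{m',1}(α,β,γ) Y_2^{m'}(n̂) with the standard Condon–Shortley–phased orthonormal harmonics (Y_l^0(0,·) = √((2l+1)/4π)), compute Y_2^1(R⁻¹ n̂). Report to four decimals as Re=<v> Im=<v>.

Need the full column D^2_{m',1} for m'=−2..2 at α=1.7806, β=0.2322, γ=0.1466.
cos(β/2)=0.993268, sin(β/2)=0.115839
d^2_{-2,1}: single k=3 term ⇒ +0.003088;  D = -0.002974-0.000833i
d^2_{-1,1}: k∈[2..3] ⇒ +0.039716 -0.000180 = +0.039536;  D = -0.002497+0.039457i
d^2_{0,1}: k∈[1..2] ⇒ +0.278055 -0.003782 = +0.274273;  D = +0.271331-0.040065i
d^2_{1,1}: k∈[0..1] ⇒ +0.973343 -0.039716 = +0.933626;  D = -0.325748-0.874955i
d^2_{2,1}: single k=0 term ⇒ -0.227031;  D = +0.191601-0.121787i
Y_2^{m'}(θ=2.1563,φ=3.5065) and Σ D·Y over m':
  (-0.0030-0.0008i)·(+0.2000-0.1789i)  (-0.0025+0.0395i)·(+0.3324-0.1270i)  (+0.2713-0.0401i)·(-0.0264+0.0000i)  (-0.3257-0.8750i)·(-0.3324-0.1270i)  (+0.1916-0.1218i)·(+0.2000+0.1789i)
Y_2^1(R⁻¹ n̂) = +0.053539+0.356964i

Re=0.0535 Im=0.3570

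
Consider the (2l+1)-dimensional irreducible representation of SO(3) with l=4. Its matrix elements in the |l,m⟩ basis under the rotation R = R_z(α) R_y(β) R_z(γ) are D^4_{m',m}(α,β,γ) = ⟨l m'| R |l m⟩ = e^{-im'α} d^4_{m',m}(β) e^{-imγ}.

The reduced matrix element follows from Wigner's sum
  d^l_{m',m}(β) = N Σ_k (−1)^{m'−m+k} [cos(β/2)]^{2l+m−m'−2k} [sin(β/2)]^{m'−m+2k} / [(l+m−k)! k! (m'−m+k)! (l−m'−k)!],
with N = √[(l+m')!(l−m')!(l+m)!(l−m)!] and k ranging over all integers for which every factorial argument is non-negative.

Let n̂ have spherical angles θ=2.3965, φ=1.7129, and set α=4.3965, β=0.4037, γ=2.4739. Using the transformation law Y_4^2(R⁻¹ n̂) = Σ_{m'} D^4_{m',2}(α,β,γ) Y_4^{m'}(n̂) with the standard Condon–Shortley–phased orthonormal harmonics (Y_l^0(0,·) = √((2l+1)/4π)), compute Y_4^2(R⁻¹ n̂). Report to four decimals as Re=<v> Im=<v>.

Need the full column D^4_{m',2} for m'=−4..4 at α=4.3965, β=0.4037, γ=2.4739.
cos(β/2)=0.979697, sin(β/2)=0.200482
d^4_{-4,2}: single k=6 term ⇒ +0.000330;  D = +0.000329+0.000024i
d^4_{-3,2}: k∈[5..6] ⇒ +0.003419 -0.000048 = +0.003371;  D = -0.001274+0.003121i
d^4_{-2,2}: k∈[4..6] ⇒ +0.022323 -0.000748 +0.000003 = +0.021578;  D = -0.016454-0.013961i
d^4_{-1,2}: k∈[3..5] ⇒ +0.102849 -0.006460 +0.000054 = +0.096443;  D = +0.082154-0.050516i
d^4_{0,2}: k∈[2..4] ⇒ +0.337151 -0.037650 +0.000591 = +0.300092;  D = +0.069994+0.291815i
d^4_{1,2}: k∈[1..3] ⇒ +0.736810 -0.154274 +0.004307 = +0.586843;  D = -0.584943-0.047177i
d^4_{2,2}: k∈[0..2] ⇒ +0.848663 -0.426466 +0.022323 = +0.444521;  D = +0.171616-0.410057i
d^4_{3,2}: k∈[0..1] ⇒ -0.649805 +0.081634 = -0.568171;  D = -0.430043-0.371324i
d^4_{4,2}: single k=0 term ⇒ +0.188054;  D = -0.161038+0.097113i
Y_4^{m'}(θ=2.3965,φ=1.7129) and Σ D·Y over m':
  (+0.0003+0.0000i)·(+0.0788-0.0503i)  (-0.0013+0.0031i)·(-0.1186-0.2611i)  (-0.0165-0.0140i)·(-0.4107+0.1200i)  (+0.0822-0.0505i)·(+0.0261+0.1825i)  (+0.0700+0.2918i)·(-0.3165+0.0000i)  (-0.5849-0.0472i)·(-0.0261+0.1825i)  (+0.1716-0.4101i)·(-0.4107-0.1200i)  (-0.4300-0.3713i)·(+0.1186-0.2611i)  (-0.1610+0.0971i)·(+0.0788+0.0503i)
Y_4^2(R⁻¹ n̂) = -0.262695+0.035122i

Re=-0.2627 Im=0.0351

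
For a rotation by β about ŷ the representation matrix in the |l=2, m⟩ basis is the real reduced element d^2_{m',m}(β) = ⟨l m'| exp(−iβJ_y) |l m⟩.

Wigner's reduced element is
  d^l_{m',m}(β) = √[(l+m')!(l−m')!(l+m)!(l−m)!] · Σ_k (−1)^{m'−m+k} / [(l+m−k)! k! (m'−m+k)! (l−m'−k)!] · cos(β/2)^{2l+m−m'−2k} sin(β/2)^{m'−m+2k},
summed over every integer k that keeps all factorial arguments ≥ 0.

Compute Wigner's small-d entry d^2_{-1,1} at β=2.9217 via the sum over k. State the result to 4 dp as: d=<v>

d=-0.9404

d^2_{-1,1}(β=2.9217) via Wigner's sum:
c=cos(2.9217/2)=0.109725, s=sin(2.9217/2)=0.993962; N=√[1·6·6·1]=6.000000
k∈{2,3} keeps every argument non-negative
  k=2: (−1)^0·6.0000/(2)·0.1097^2·0.9940^2 = +0.035684
  k=3: (−1)^1·6.0000/(6)·0.1097^0·0.9940^4 = -0.976066
d^2_{-1,1}(2.9217) = +0.035684 -0.976066 = -0.940382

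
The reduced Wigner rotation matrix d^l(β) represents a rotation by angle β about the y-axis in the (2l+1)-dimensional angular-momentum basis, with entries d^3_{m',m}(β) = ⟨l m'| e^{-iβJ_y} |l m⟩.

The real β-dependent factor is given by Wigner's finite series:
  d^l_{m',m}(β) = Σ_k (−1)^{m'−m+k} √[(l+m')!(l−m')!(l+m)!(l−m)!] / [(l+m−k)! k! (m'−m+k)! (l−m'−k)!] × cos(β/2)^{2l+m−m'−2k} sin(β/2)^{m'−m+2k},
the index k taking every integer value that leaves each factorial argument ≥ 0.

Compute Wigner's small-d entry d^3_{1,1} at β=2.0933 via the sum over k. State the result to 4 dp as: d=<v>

d=0.4838

d^3_{1,1}(β=2.0933) via Wigner's sum:
c=cos(2.0933/2)=0.500474, s=sin(2.0933/2)=0.865751; N=√[24·2·24·2]=48.000000
k: max(0,(1)−(1))=0 … min(3+(1),3−(1))=2
  k=0: (−1)^0·48.0000/(48)·0.5005^6·0.8658^0 = +0.015714
  k=1: (−1)^1·48.0000/(6)·0.5005^4·0.8658^2 = -0.376186
  k=2: (−1)^2·48.0000/(8)·0.5005^2·0.8658^4 = +0.844282
d^3_{1,1}(2.0933) = +0.015714 -0.376186 +0.844282 = +0.483810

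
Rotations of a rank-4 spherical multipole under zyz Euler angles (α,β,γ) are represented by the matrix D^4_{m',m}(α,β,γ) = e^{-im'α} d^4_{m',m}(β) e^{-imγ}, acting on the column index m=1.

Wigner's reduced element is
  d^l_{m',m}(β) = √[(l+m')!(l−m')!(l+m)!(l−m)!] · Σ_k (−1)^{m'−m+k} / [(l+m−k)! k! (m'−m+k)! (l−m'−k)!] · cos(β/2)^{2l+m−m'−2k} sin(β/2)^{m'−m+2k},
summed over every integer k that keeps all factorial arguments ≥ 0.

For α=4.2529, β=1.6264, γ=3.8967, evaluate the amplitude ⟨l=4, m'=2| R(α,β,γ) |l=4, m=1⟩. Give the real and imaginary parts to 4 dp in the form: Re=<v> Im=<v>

Re=0.0934 Im=0.0154

D^4_{2,1}(4.2529,1.6264,3.8967) = e^{-i·2·4.2529}·d^4_{2,1}(1.6264)·e^{-i·1·3.8967}. Compute d first:
Half-angle: c=0.687177, s=0.726490. N=√(720·2·120·6)=1018.233765
k: max(0,(1)−(2))=0 … min(4+(1),4−(2))=2
  k=0: (−1)^1·1018.2338/(240)·0.6872^7·0.7265^1 = -0.223022
  k=1: (−1)^2·1018.2338/(48)·0.6872^5·0.7265^3 = +1.246346
  k=2: (−1)^3·1018.2338/(72)·0.6872^3·0.7265^5 = -0.928686
d^4_{2,1}(1.6264) = -0.223022 +1.246346 -0.928686 = +0.094638
Phases: e^{-i·(2)·4.2529}=-0.606633-0.794982i, e^{-i·(1)·3.8967}=-0.728198+0.685367i ⇒ D=+0.093370+0.015439i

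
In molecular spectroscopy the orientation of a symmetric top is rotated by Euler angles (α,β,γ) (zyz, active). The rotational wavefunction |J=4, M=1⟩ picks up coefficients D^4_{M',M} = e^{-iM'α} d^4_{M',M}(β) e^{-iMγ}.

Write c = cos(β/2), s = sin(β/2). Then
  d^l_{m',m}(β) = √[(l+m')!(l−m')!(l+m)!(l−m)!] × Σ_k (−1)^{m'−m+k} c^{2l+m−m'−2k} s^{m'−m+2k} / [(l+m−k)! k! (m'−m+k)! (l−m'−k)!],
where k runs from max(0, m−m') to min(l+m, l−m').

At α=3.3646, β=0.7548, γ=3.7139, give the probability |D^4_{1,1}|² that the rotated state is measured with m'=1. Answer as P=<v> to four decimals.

P=0.1335

Split into d^4_{1,1}(β=0.7548) × two z-phases.
c=cos(0.7548/2)=0.929626, s=sin(0.7548/2)=0.368505; N=√[120·6·120·6]=720.000000
k∈{0,1,2,3} keeps every argument non-negative
  k=0: (−1)^0·720.0000/(720)·0.9296^8·0.3685^0 = +0.557784
  k=1: (−1)^1·720.0000/(48)·0.9296^6·0.3685^2 = -1.314700
  k=2: (−1)^2·720.0000/(24)·0.9296^4·0.3685^4 = +0.413168
  k=3: (−1)^3·720.0000/(72)·0.9296^2·0.3685^6 = -0.021641
d^4_{1,1}(0.7548) = +0.557784 -1.314700 +0.413168 -0.021641 = -0.365390
|D^4_{1,1}|² = |d^4_{1,1}(β)|² = (-0.365390)² = 0.133509 (the z-rotation phases have unit modulus)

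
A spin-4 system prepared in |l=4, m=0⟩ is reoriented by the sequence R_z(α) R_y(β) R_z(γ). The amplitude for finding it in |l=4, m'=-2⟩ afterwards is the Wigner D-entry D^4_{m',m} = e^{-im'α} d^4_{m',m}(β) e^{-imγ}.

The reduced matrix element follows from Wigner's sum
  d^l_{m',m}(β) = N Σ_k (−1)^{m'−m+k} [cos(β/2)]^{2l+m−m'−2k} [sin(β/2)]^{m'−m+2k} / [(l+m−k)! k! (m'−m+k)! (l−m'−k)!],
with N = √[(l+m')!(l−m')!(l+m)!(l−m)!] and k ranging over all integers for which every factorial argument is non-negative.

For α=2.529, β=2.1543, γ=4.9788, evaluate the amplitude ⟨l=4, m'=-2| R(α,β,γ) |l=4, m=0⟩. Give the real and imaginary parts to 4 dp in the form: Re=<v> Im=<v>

First d^4_{-2,0}(β=2.1543), then the phase factors e^{-i(-2)α} and e^{-i(0)γ}:
c=cos(2.1543/2)=0.473840, s=sin(2.1543/2)=0.880611; N=√[2·720·24·24]=910.735966
k: max(0,(0)−(-2))=2 … min(4+(0),4−(-2))=4
  k=2: (−1)^0·910.7360/(96)·0.4738^6·0.8806^2 = +0.083268
  k=3: (−1)^1·910.7360/(36)·0.4738^4·0.8806^4 = -0.766926
  k=4: (−1)^2·910.7360/(96)·0.4738^2·0.8806^6 = +0.993320
d^4_{-2,0}(2.1543) = +0.083268 -0.766926 +0.993320 = +0.309663
D = (+0.338772-0.940869i)·(+0.309663)·(+1.000000+0.000000i) = +0.104905-0.291352i

Re=0.1049 Im=-0.2914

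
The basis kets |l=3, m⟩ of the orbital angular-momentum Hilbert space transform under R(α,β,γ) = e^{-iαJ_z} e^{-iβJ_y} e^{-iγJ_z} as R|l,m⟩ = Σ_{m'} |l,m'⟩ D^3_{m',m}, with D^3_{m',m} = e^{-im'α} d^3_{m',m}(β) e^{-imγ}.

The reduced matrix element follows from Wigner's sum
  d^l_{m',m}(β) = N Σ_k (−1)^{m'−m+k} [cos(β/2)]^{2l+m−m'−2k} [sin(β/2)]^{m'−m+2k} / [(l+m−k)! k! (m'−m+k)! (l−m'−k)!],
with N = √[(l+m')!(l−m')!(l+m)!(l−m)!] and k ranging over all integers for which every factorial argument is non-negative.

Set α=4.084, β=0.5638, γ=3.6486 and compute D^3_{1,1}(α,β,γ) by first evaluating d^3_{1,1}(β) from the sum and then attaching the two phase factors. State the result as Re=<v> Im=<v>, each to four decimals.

Split into d^3_{1,1}(β=0.5638) × two z-phases.
Half-angle: c=0.960529, s=0.278181. N=√(24·2·24·2)=48.000000
k∈{0,1,2} keeps every argument non-negative
  k=0: (−1)^0·48.0000/(48)·0.9605^6·0.2782^0 = +0.785348
  k=1: (−1)^1·48.0000/(6)·0.9605^4·0.2782^2 = -0.526971
  k=2: (−1)^2·48.0000/(8)·0.9605^2·0.2782^4 = +0.033150
d^3_{1,1}(0.5638) = +0.785348 -0.526971 +0.033150 = +0.291527
Phases: e^{-i·(1)·4.084}=-0.587842+0.808976i, e^{-i·(1)·3.6486}=-0.874202+0.485563i ⇒ D=+0.035299-0.289382i

Re=0.0353 Im=-0.2894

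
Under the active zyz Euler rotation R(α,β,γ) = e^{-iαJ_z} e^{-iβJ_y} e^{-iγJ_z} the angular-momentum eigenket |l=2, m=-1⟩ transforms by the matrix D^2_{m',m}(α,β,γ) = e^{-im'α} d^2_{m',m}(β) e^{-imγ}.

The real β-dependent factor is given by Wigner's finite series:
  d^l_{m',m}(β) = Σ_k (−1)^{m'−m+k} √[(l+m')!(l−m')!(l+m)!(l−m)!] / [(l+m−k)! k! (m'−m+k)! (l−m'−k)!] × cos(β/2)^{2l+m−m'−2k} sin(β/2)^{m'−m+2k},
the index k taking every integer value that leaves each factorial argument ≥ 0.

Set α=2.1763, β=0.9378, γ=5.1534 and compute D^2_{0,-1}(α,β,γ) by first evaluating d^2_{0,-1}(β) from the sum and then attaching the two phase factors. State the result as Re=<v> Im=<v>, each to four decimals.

Re=-0.2493 Im=0.5283

Split into d^2_{0,-1}(β=0.9378) × two z-phases.
Half-angle: c=0.892066, s=0.451905. N=√(2·2·1·6)=4.898979
k∈{0,1} keeps every argument non-negative
  k=0: (−1)^1·4.8990/(2)·0.8921^3·0.4519^1 = -0.785803
  k=1: (−1)^2·4.8990/(2)·0.8921^1·0.4519^3 = +0.201658
d^2_{0,-1}(0.9378) = -0.785803 +0.201658 = -0.584146
Attach z-rotation phases: D = e^{-i(0)(2.1763)}·(-0.584146)·e^{-i(-1)(5.1534)} = -0.249345+0.528255i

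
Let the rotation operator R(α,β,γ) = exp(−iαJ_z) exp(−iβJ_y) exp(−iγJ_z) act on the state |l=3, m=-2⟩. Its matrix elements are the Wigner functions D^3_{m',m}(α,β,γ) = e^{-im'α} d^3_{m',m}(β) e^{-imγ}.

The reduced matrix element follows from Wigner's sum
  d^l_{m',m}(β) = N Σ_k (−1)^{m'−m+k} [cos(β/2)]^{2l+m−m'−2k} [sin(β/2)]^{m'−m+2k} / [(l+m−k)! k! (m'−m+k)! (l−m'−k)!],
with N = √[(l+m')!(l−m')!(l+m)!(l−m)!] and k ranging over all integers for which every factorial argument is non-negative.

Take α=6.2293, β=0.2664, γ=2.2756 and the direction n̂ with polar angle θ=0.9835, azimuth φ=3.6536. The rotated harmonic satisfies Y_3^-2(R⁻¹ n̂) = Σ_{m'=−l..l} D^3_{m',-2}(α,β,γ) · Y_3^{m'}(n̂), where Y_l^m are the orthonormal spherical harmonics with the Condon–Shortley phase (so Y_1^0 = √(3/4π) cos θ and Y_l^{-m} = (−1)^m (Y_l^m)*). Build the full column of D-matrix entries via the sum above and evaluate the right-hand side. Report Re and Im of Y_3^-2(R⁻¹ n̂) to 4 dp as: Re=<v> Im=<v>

Re=-0.2868 Im=-0.1269

Need the full column D^3_{m',-2} for m'=−3..3 at α=6.2293, β=0.2664, γ=2.2756.
cos(β/2)=0.991142, sin(β/2)=0.132806
d^3_{-3,-2}: single k=1 term ⇒ +0.311153;  D = -0.098718-0.295078i
d^3_{-2,-2}: k∈[0..1] ⇒ +0.948015 -0.085104 = +0.862911;  D = -0.229300-0.831887i
d^3_{-1,-2}: k∈[0..1] ⇒ -0.401697 +0.014424 = -0.387273;  D = +0.082652+0.378350i
d^3_{0,-2}: k∈[0..1] ⇒ +0.093227 -0.001674 = +0.091553;  D = -0.014694-0.090367i
d^3_{1,-2}: k∈[0..1] ⇒ -0.014424 +0.000129 = -0.014295;  D = +0.001531+0.014213i
d^3_{2,-2}: k∈[0..1] ⇒ +0.001528 -0.000005 = +0.001522;  D = -0.000081-0.001520i
d^3_{3,-2}: single k=0 term ⇒ -0.000100;  D = -0.000000+0.000100i
Y_3^{m'}(θ=0.9835,φ=3.6536) and Σ D·Y over m':
  (-0.0987-0.2951i)·(-0.0084+0.2405i)  (-0.2293-0.8319i)·(+0.2040-0.3352i)  (+0.0827+0.3784i)·(-0.1255+0.0705i)  (-0.0147-0.0904i)·(-0.3029+0.0000i)  (+0.0015+0.0142i)·(+0.1255+0.0705i)  (-0.0001-0.0015i)·(+0.2040+0.3352i)  (-0.0000+0.0001i)·(+0.0084+0.2405i)
Y_3^-2(R⁻¹ n̂) = -0.286793-0.126880i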